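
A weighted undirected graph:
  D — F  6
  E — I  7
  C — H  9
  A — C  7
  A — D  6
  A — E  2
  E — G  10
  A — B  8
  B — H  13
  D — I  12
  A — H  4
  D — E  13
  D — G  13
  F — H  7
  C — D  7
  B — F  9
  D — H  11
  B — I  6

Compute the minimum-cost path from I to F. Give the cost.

A few of the I→F routes:
I -> E -> A -> D -> F: 7 + 2 + 6 + 6 = 21
I -> B -> A -> H -> F: 6 + 8 + 4 + 7 = 25
I -> B -> F: 6 + 9 = 15
I -> D -> F: 12 + 6 = 18
I -> E -> A -> H -> F: 7 + 2 + 4 + 7 = 20
Best route has total 15.

15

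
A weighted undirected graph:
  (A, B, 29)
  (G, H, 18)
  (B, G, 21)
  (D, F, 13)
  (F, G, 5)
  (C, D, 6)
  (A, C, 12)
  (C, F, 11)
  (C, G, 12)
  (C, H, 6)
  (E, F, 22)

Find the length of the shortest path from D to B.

Comparing a few candidate routes:
D - C - F - G - B: 6 + 11 + 5 + 21 = 43
D - C - G - B: 6 + 12 + 21 = 39
D - F - G - B: 13 + 5 + 21 = 39
The minimum is 39.

39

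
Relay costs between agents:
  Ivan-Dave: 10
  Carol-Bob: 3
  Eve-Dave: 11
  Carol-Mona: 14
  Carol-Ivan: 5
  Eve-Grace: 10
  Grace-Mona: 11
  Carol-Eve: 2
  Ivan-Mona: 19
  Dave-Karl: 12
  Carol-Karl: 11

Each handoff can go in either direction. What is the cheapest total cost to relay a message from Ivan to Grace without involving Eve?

Routes from Ivan to Grace avoiding Eve:
Ivan→Dave→Karl→Carol→Mona→Grace: 10 + 12 + 11 + 14 + 11 = 58
Ivan→Mona→Grace: 19 + 11 = 30
Ivan→Carol→Mona→Grace: 5 + 14 + 11 = 30
Best route has total 30.

30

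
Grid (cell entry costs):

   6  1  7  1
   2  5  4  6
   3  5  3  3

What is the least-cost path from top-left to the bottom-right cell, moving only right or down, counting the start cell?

Take (0,0) (0,1) (1,1) (1,2) (2,2) (2,3) for a total of 6 + 1 + 5 + 4 + 3 + 3 = 22.

22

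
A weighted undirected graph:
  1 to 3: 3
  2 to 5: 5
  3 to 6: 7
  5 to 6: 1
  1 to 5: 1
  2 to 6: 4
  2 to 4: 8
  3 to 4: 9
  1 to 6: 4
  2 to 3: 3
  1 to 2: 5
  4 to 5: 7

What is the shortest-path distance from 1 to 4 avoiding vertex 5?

12

Checking several routes:
1→2→4: 5 + 8 = 13
1→6→3→4: 4 + 7 + 9 = 20
1→6→2→4: 4 + 4 + 8 = 16
1→3→2→4: 3 + 3 + 8 = 14
1→2→3→4: 5 + 3 + 9 = 17
1→3→4: 3 + 9 = 12
Best route has total 12.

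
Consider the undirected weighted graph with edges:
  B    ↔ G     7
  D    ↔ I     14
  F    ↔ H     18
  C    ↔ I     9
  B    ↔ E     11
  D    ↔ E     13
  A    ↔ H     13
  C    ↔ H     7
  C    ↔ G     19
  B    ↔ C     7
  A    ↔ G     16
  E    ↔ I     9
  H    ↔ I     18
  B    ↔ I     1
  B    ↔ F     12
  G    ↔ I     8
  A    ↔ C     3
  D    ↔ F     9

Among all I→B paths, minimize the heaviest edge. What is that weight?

Checking several routes:
I-C-B: max(9, 7) = 9
I-G-B: max(8, 7) = 8
I-B: max(1) = 1
I-E-B: max(9, 11) = 11
I-E-D-F-B: max(9, 13, 9, 12) = 13
The minimum achievable maximum is 1.

1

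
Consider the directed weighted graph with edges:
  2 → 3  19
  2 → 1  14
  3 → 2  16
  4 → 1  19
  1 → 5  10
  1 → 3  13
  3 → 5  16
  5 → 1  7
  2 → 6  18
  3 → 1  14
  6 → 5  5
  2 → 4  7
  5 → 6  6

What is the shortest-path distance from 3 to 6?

A few of the 3→6 routes:
3 -> 1 -> 5 -> 6: 14 + 10 + 6 = 30
3 -> 2 -> 6: 16 + 18 = 34
3 -> 2 -> 1 -> 5 -> 6: 16 + 14 + 10 + 6 = 46
3 -> 5 -> 6: 16 + 6 = 22
Shortest: 22.

22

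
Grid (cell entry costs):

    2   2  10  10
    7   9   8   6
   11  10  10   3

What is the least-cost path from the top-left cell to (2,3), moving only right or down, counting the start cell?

One optimal route is [0,0]→[0,1]→[1,1]→[1,2]→[1,3]→[2,3].
Its cost is 2 + 2 + 9 + 8 + 6 + 3 = 30.
For comparison, the top-then-right route costs 33.

30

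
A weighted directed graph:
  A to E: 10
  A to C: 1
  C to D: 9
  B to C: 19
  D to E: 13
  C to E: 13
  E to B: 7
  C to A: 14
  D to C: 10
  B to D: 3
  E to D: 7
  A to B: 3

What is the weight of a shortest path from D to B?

20

Some routes from D to B:
D -> C -> A -> B: 10 + 14 + 3 = 27
D -> E -> B: 13 + 7 = 20
D -> C -> E -> B: 10 + 13 + 7 = 30
The minimum is 20.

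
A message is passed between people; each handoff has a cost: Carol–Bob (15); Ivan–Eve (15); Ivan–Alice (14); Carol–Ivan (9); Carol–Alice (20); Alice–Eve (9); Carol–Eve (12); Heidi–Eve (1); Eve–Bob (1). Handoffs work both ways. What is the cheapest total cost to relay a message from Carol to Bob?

13

Paths from Carol to Bob:
Carol - Ivan - Eve - Bob: 9 + 15 + 1 = 25
Carol - Bob: 15
Carol - Alice - Eve - Bob: 20 + 9 + 1 = 30
Carol - Ivan - Alice - Eve - Bob: 9 + 14 + 9 + 1 = 33
Carol - Eve - Bob: 12 + 1 = 13
Carol - Alice - Ivan - Eve - Bob: 20 + 14 + 15 + 1 = 50
The minimum is 13.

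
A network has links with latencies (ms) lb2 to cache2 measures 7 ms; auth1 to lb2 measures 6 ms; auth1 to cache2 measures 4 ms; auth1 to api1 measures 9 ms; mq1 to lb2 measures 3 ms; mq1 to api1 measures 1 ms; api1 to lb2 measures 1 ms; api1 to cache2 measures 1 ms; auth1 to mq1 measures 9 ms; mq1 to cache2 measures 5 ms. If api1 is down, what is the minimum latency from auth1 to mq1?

9

Candidate routes:
auth1 -> mq1: 9
auth1 -> cache2 -> mq1: 4 + 5 = 9
auth1 -> lb2 -> cache2 -> mq1: 6 + 7 + 5 = 18
auth1 -> lb2 -> mq1: 6 + 3 = 9
auth1 -> cache2 -> lb2 -> mq1: 4 + 7 + 3 = 14
Best route has total 9 ms.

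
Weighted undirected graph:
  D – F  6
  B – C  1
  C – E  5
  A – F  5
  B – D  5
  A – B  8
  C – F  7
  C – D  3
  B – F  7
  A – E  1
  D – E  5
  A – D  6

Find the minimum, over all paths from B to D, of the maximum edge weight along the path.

3

Some routes from B to D:
B→C→D: max(1, 3) = 3
B→D: max(5) = 5
B→C→E→A→D: max(1, 5, 1, 6) = 6
B→C→F→A→D: max(1, 7, 5, 6) = 7
B→C→E→D: max(1, 5, 5) = 5
B→C→E→A→F→D: max(1, 5, 1, 5, 6) = 6
The minimum achievable maximum is 3.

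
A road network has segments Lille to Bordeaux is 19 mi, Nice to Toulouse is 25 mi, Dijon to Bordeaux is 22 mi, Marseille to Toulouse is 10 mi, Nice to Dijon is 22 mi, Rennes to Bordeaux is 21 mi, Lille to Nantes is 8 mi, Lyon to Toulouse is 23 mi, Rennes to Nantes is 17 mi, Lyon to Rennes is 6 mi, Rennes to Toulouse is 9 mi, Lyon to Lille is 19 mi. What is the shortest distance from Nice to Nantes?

Some routes from Nice to Nantes:
Nice - Dijon - Bordeaux - Lille - Nantes: 22 + 22 + 19 + 8 = 71
Nice - Toulouse - Lyon - Rennes - Nantes: 25 + 23 + 6 + 17 = 71
Nice - Toulouse - Rennes - Lyon - Lille - Nantes: 25 + 9 + 6 + 19 + 8 = 67
Nice - Toulouse - Rennes - Nantes: 25 + 9 + 17 = 51
Shortest: 51 mi.

51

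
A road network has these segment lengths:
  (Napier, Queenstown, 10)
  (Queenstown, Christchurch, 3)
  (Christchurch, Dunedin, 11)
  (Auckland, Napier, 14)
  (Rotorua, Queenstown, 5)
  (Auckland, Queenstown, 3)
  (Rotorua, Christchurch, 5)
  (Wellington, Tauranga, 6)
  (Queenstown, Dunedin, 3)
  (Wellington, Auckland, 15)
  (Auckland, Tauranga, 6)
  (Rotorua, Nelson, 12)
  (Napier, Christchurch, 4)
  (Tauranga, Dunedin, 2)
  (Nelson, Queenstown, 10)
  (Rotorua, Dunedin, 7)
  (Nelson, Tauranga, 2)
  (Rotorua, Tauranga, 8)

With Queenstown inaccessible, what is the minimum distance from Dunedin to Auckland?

Checking several routes:
Dunedin -> Christchurch -> Rotorua -> Tauranga -> Auckland: 11 + 5 + 8 + 6 = 30
Dunedin -> Christchurch -> Napier -> Auckland: 11 + 4 + 14 = 29
Dunedin -> Rotorua -> Nelson -> Tauranga -> Auckland: 7 + 12 + 2 + 6 = 27
Dunedin -> Tauranga -> Auckland: 2 + 6 = 8
Dunedin -> Rotorua -> Tauranga -> Auckland: 7 + 8 + 6 = 21
Dunedin -> Tauranga -> Wellington -> Auckland: 2 + 6 + 15 = 23
The minimum is 8.

8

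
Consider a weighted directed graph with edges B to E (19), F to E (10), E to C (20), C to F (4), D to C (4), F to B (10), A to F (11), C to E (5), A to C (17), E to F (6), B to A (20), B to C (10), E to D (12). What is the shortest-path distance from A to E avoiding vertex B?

21

Candidate routes:
A→C→E: 17 + 5 = 22
A→C→F→E: 17 + 4 + 10 = 31
A→F→E: 11 + 10 = 21
Best route has total 21.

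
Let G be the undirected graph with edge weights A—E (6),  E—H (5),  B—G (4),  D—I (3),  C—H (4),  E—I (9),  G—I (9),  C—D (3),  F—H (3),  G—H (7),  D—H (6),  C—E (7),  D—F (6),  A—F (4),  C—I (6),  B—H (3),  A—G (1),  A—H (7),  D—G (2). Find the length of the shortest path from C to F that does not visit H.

9

Checking several routes:
C → E → A → F: 7 + 6 + 4 = 17
C → I → D → F: 6 + 3 + 6 = 15
C → D → G → A → F: 3 + 2 + 1 + 4 = 10
C → I → D → G → A → F: 6 + 3 + 2 + 1 + 4 = 16
C → D → F: 3 + 6 = 9
The minimum is 9.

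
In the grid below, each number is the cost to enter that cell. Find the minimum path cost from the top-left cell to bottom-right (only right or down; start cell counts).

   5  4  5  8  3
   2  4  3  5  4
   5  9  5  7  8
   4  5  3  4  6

Take [0,0]→[1,0]→[1,1]→[1,2]→[2,2]→[3,2]→[3,3]→[3,4] for a total of 5 + 2 + 4 + 3 + 5 + 3 + 4 + 6 = 32.
For comparison, the top-then-right route costs 43.

32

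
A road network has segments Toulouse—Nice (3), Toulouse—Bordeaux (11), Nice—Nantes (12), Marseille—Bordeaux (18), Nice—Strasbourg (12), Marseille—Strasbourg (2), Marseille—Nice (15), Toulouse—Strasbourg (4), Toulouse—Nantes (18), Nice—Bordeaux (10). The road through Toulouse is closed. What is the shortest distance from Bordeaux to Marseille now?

Routes from Bordeaux to Marseille avoiding Toulouse:
Bordeaux -> Nice -> Strasbourg -> Marseille: 10 + 12 + 2 = 24
Bordeaux -> Marseille: 18
Bordeaux -> Nice -> Marseille: 10 + 15 = 25
The minimum is 18.

18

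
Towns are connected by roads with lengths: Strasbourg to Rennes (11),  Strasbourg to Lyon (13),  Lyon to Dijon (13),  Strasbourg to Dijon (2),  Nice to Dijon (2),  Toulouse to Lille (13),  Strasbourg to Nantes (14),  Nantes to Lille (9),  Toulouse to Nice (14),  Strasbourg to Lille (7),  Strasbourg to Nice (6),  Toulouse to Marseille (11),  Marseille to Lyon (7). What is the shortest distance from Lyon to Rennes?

24

Comparing a few candidate routes:
Lyon → Dijon → Strasbourg → Rennes: 13 + 2 + 11 = 26
Lyon → Marseille → Toulouse → Nice → Strasbourg → Rennes: 7 + 11 + 14 + 6 + 11 = 49
Lyon → Marseille → Toulouse → Nice → Dijon → Strasbourg → Rennes: 7 + 11 + 14 + 2 + 2 + 11 = 47
Lyon → Strasbourg → Rennes: 13 + 11 = 24
Lyon → Dijon → Nice → Strasbourg → Rennes: 13 + 2 + 6 + 11 = 32
Lyon → Marseille → Toulouse → Lille → Strasbourg → Rennes: 7 + 11 + 13 + 7 + 11 = 49
Shortest: 24.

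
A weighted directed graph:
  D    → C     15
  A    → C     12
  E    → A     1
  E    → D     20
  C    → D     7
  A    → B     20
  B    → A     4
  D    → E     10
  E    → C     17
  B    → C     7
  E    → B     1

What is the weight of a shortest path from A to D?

19

Paths from A to D:
A→B→C→D: 20 + 7 + 7 = 34
A→C→D: 12 + 7 = 19
Best route has total 19.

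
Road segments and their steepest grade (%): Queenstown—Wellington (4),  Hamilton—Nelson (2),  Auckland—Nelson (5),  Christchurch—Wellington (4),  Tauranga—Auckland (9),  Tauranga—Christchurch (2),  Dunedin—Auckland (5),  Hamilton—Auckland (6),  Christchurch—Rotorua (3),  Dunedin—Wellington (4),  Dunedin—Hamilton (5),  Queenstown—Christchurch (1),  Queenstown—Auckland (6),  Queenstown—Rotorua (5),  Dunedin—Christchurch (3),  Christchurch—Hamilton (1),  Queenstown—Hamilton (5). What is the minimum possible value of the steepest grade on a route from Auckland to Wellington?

5

A few of the Auckland→Wellington routes:
Auckland→Nelson→Hamilton→Christchurch→Dunedin→Wellington: max(5, 2, 1, 3, 4) = 5
Auckland→Nelson→Hamilton→Christchurch→Rotorua→Queenstown→Wellington: max(5, 2, 1, 3, 5, 4) = 5
Auckland→Nelson→Hamilton→Christchurch→Queenstown→Wellington: max(5, 2, 1, 1, 4) = 5
Auckland→Nelson→Hamilton→Christchurch→Wellington: max(5, 2, 1, 4) = 5
Best route has worst link 5%.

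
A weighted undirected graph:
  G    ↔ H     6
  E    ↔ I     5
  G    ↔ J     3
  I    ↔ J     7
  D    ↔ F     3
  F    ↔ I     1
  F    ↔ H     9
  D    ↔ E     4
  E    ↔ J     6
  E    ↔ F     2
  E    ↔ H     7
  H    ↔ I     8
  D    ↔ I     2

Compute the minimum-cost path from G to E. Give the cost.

9

Checking several routes:
G → H → F → E: 6 + 9 + 2 = 17
G → J → E: 3 + 6 = 9
G → H → E: 6 + 7 = 13
G → J → I → D → E: 3 + 7 + 2 + 4 = 16
G → J → I → F → E: 3 + 7 + 1 + 2 = 13
G → J → I → E: 3 + 7 + 5 = 15
Best route has total 9.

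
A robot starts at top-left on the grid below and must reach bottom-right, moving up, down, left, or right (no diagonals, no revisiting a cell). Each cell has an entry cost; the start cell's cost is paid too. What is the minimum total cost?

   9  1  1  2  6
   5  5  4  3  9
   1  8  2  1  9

26

Best path: [0,0] [0,1] [0,2] [0,3] [1,3] [2,3] [2,4]
Cost: 9 + 1 + 1 + 2 + 3 + 1 + 9 = 26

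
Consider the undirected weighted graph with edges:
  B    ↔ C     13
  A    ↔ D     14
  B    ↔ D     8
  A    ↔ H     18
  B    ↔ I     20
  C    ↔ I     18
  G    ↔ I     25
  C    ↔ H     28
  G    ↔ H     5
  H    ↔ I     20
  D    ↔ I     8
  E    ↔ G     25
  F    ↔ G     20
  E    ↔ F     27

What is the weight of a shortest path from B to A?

22

A few of the B→A routes:
B -> I -> D -> A: 20 + 8 + 14 = 42
B -> C -> H -> A: 13 + 28 + 18 = 59
B -> D -> A: 8 + 14 = 22
B -> C -> I -> D -> A: 13 + 18 + 8 + 14 = 53
B -> D -> I -> H -> A: 8 + 8 + 20 + 18 = 54
B -> I -> H -> A: 20 + 20 + 18 = 58
Best route has total 22.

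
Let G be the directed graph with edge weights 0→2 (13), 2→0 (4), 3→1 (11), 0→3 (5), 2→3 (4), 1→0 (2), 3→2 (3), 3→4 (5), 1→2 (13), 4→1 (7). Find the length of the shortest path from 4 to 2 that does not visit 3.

20

Candidate routes:
4 -> 1 -> 2: 7 + 13 = 20
4 -> 1 -> 0 -> 2: 7 + 2 + 13 = 22
The minimum is 20.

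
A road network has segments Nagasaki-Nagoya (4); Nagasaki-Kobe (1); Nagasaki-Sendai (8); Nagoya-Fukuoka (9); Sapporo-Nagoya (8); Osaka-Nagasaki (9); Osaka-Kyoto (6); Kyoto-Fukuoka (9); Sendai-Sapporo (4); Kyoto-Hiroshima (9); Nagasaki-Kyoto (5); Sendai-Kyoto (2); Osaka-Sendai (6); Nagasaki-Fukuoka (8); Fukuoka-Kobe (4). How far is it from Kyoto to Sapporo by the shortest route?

6

Comparing a few candidate routes:
Kyoto → Sendai → Nagasaki → Nagoya → Sapporo: 2 + 8 + 4 + 8 = 22
Kyoto → Sendai → Sapporo: 2 + 4 = 6
Kyoto → Nagasaki → Nagoya → Sapporo: 5 + 4 + 8 = 17
Kyoto → Nagasaki → Sendai → Sapporo: 5 + 8 + 4 = 17
Kyoto → Osaka → Sendai → Sapporo: 6 + 6 + 4 = 16
Best route has total 6 mi.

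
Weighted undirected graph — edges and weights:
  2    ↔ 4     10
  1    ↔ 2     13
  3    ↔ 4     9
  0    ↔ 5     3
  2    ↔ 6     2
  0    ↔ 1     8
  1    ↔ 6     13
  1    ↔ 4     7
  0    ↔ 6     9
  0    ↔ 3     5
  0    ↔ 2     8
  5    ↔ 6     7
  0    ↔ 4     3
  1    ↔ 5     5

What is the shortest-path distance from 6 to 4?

12

Some routes from 6 to 4:
6→1→4: 13 + 7 = 20
6→0→4: 9 + 3 = 12
6→2→0→4: 2 + 8 + 3 = 13
6→2→4: 2 + 10 = 12
6→5→1→4: 7 + 5 + 7 = 19
6→5→0→4: 7 + 3 + 3 = 13
The minimum is 12.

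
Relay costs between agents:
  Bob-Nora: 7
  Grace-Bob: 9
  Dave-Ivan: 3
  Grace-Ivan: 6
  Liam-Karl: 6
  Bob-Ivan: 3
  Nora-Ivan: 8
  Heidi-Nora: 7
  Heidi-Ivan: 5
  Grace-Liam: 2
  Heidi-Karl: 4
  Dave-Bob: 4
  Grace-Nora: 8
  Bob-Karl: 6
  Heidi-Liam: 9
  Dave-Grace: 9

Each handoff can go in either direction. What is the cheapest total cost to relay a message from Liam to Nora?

Comparing a few candidate routes:
Liam-Grace-Ivan-Nora: 2 + 6 + 8 = 16
Liam-Grace-Nora: 2 + 8 = 10
Liam-Heidi-Nora: 9 + 7 = 16
Shortest: 10.

10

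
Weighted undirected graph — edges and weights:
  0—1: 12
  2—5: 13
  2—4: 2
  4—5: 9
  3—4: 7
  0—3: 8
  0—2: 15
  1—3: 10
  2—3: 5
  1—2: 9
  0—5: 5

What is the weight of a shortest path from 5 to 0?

Checking several routes:
5 - 4 - 2 - 3 - 0: 9 + 2 + 5 + 8 = 24
5 - 4 - 3 - 0: 9 + 7 + 8 = 24
5 - 4 - 2 - 0: 9 + 2 + 15 = 26
5 - 0: 5
Best route has total 5.

5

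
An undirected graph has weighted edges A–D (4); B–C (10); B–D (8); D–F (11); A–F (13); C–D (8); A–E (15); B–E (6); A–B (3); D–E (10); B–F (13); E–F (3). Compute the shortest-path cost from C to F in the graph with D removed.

19

Checking several routes:
C - B - A - E - F: 10 + 3 + 15 + 3 = 31
C - B - F: 10 + 13 = 23
C - B - E - F: 10 + 6 + 3 = 19
C - B - A - F: 10 + 3 + 13 = 26
Shortest: 19.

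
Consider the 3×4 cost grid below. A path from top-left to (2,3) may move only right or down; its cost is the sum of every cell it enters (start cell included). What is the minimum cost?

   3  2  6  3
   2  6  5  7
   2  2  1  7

Path (0,0) → (1,0) → (2,0) → (2,1) → (2,2) → (2,3): 3 + 2 + 2 + 2 + 1 + 7 = 17.
For comparison, the top-then-right route costs 28.

17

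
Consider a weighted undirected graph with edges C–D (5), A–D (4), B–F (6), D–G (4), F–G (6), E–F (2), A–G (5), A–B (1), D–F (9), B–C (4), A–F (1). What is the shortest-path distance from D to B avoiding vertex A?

9

Paths from D to B avoiding A:
D-G-F-B: 4 + 6 + 6 = 16
D-C-B: 5 + 4 = 9
D-F-B: 9 + 6 = 15
Shortest: 9.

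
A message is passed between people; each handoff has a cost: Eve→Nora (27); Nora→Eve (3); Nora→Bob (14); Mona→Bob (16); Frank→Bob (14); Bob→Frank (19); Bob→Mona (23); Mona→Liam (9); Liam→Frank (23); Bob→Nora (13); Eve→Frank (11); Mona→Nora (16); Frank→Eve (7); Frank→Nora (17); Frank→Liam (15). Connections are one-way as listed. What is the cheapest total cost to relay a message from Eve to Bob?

25

Paths from Eve to Bob:
Eve -> Frank -> Bob: 11 + 14 = 25
Eve -> Frank -> Nora -> Bob: 11 + 17 + 14 = 42
Eve -> Nora -> Bob: 27 + 14 = 41
Best route has total 25.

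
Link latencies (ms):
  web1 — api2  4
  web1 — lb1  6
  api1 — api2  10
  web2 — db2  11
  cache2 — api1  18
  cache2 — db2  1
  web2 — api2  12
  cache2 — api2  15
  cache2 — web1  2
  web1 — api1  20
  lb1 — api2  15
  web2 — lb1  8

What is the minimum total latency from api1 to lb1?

A few of the api1→lb1 routes:
api1 -> web1 -> lb1: 20 + 6 = 26
api1 -> cache2 -> web1 -> lb1: 18 + 2 + 6 = 26
api1 -> api2 -> web1 -> lb1: 10 + 4 + 6 = 20
api1 -> api2 -> lb1: 10 + 15 = 25
api1 -> api2 -> cache2 -> web1 -> lb1: 10 + 15 + 2 + 6 = 33
api1 -> api2 -> web2 -> lb1: 10 + 12 + 8 = 30
Best route has total 20 ms.

20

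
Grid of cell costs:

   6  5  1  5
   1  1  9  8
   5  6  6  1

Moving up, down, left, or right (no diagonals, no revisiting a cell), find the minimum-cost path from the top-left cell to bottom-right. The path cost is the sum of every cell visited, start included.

Path [0,0] [1,0] [1,1] [2,1] [2,2] [2,3]: 6 + 1 + 1 + 6 + 6 + 1 = 21.

21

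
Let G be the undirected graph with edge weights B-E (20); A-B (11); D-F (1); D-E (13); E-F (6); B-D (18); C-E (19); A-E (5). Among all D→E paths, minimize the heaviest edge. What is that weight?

6

Candidate routes:
D → B → E: max(18, 20) = 20
D → F → E: max(1, 6) = 6
D → E: max(13) = 13
D → B → A → E: max(18, 11, 5) = 18
The minimum achievable maximum is 6.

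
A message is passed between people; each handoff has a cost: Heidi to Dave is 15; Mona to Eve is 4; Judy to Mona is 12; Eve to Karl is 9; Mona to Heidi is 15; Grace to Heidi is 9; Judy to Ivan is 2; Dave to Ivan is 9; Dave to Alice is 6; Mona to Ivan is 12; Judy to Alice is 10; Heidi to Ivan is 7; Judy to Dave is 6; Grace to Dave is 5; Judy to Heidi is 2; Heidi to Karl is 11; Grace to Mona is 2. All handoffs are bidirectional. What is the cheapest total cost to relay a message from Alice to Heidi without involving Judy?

Some routes from Alice to Heidi avoiding Judy:
Alice - Dave - Ivan - Heidi: 6 + 9 + 7 = 22
Alice - Dave - Grace - Heidi: 6 + 5 + 9 = 20
Alice - Dave - Grace - Mona - Heidi: 6 + 5 + 2 + 15 = 28
Alice - Dave - Heidi: 6 + 15 = 21
Shortest: 20.

20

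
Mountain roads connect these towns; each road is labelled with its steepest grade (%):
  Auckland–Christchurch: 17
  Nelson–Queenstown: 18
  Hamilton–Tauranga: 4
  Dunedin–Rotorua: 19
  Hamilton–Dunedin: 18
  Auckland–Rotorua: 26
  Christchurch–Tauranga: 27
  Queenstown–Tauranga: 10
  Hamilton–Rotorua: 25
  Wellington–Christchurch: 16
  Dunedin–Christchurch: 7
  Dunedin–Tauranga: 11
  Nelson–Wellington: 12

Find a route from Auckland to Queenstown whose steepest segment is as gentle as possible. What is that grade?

A few of the Auckland→Queenstown routes:
Auckland-Christchurch-Wellington-Nelson-Queenstown: max(17, 16, 12, 18) = 18
Auckland-Christchurch-Dunedin-Hamilton-Tauranga-Queenstown: max(17, 7, 18, 4, 10) = 18
Auckland-Rotorua-Dunedin-Christchurch-Wellington-Nelson-Queenstown: max(26, 19, 7, 16, 12, 18) = 26
Auckland-Christchurch-Dunedin-Tauranga-Queenstown: max(17, 7, 11, 10) = 17
Auckland-Christchurch-Dunedin-Rotorua-Hamilton-Tauranga-Queenstown: max(17, 7, 19, 25, 4, 10) = 25
Best route has worst link 17%.

17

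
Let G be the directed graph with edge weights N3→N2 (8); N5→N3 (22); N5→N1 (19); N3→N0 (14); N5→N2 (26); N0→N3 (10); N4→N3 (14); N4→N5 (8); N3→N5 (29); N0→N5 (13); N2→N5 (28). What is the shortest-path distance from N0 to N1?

32

Paths from N0 to N1:
N0 - N3 - N5 - N1: 10 + 29 + 19 = 58
N0 - N5 - N1: 13 + 19 = 32
N0 - N3 - N2 - N5 - N1: 10 + 8 + 28 + 19 = 65
The minimum is 32.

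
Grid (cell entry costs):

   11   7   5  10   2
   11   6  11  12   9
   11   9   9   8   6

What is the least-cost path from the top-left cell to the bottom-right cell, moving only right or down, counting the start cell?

50

Take [0,0] -> [0,1] -> [0,2] -> [0,3] -> [0,4] -> [1,4] -> [2,4] for a total of 11 + 7 + 5 + 10 + 2 + 9 + 6 = 50.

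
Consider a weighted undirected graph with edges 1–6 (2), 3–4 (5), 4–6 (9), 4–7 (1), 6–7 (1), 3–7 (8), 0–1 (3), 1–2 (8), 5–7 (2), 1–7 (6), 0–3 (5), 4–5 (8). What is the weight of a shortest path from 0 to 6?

A few of the 0→6 routes:
0 → 3 → 4 → 7 → 6: 5 + 5 + 1 + 1 = 12
0 → 3 → 4 → 6: 5 + 5 + 9 = 19
0 → 3 → 7 → 6: 5 + 8 + 1 = 14
0 → 1 → 7 → 4 → 6: 3 + 6 + 1 + 9 = 19
0 → 1 → 7 → 6: 3 + 6 + 1 = 10
0 → 1 → 6: 3 + 2 = 5
Shortest: 5.

5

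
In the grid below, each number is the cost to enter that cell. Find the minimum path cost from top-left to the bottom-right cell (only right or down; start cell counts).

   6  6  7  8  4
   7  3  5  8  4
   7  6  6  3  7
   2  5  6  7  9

Take [0,0] [0,1] [1,1] [1,2] [2,2] [2,3] [2,4] [3,4] for a total of 6 + 6 + 3 + 5 + 6 + 3 + 7 + 9 = 45.
(Top row then right column would cost 51.)

45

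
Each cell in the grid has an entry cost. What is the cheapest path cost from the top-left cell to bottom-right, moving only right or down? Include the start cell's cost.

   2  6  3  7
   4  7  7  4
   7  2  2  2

19

One optimal route is (0,0) → (1,0) → (1,1) → (2,1) → (2,2) → (2,3).
Its cost is 2 + 4 + 7 + 2 + 2 + 2 = 19.
(Top row then right column would cost 24.)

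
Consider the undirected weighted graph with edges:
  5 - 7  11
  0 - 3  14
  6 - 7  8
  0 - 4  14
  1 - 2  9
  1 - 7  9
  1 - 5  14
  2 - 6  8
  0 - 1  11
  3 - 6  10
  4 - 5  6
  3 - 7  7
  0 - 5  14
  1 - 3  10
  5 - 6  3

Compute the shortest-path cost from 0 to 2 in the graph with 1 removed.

25

Checking several routes:
0→3→6→2: 14 + 10 + 8 = 32
0→4→5→6→2: 14 + 6 + 3 + 8 = 31
0→5→7→6→2: 14 + 11 + 8 + 8 = 41
0→5→6→2: 14 + 3 + 8 = 25
0→3→7→6→2: 14 + 7 + 8 + 8 = 37
0→3→7→5→6→2: 14 + 7 + 11 + 3 + 8 = 43
Shortest: 25.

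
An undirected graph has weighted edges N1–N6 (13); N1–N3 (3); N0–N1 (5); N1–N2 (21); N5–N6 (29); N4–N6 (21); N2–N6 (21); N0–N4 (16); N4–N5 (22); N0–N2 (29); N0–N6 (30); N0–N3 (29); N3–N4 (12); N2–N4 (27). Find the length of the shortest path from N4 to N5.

Some routes from N4 to N5:
N4 - N5: 22
N4 - N6 - N5: 21 + 29 = 50
N4 - N3 - N1 - N6 - N5: 12 + 3 + 13 + 29 = 57
Shortest: 22.

22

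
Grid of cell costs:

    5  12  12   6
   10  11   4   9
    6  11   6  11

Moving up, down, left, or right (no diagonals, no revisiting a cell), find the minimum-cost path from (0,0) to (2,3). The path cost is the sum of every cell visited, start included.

47

Take (0,0)→(1,0)→(1,1)→(1,2)→(2,2)→(2,3) for a total of 5 + 10 + 11 + 4 + 6 + 11 = 47.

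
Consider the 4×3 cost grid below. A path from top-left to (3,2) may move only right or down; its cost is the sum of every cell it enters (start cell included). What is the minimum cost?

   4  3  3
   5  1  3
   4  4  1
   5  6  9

Take [0,0] [0,1] [1,1] [1,2] [2,2] [3,2] for a total of 4 + 3 + 1 + 3 + 1 + 9 = 21.
(Top row then right column would cost 23.)

21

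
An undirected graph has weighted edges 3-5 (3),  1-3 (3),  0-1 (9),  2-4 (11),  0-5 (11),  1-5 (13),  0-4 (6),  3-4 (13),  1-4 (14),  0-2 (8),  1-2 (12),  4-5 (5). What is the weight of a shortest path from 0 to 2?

8

Comparing a few candidate routes:
0 - 4 - 5 - 3 - 1 - 2: 6 + 5 + 3 + 3 + 12 = 29
0 - 4 - 2: 6 + 11 = 17
0 - 1 - 2: 9 + 12 = 21
0 - 5 - 4 - 2: 11 + 5 + 11 = 27
0 - 2: 8
Shortest: 8.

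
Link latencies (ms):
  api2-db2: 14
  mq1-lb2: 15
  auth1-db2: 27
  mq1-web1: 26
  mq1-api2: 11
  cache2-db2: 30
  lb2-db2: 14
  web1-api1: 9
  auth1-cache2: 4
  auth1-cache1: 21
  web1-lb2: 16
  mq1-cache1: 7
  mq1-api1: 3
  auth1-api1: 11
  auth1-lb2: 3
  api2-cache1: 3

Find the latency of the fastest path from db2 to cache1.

17

Some routes from db2 to cache1:
db2 → api2 → mq1 → cache1: 14 + 11 + 7 = 32
db2 → api2 → cache1: 14 + 3 = 17
db2 → lb2 → mq1 → cache1: 14 + 15 + 7 = 36
Best route has total 17 ms.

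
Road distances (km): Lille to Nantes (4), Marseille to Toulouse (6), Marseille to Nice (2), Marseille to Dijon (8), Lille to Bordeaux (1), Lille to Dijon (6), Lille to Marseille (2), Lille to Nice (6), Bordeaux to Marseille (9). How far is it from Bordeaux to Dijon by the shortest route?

7

A few of the Bordeaux→Dijon routes:
Bordeaux - Marseille - Lille - Dijon: 9 + 2 + 6 = 17
Bordeaux - Marseille - Dijon: 9 + 8 = 17
Bordeaux - Lille - Marseille - Dijon: 1 + 2 + 8 = 11
Bordeaux - Lille - Dijon: 1 + 6 = 7
Shortest: 7 km.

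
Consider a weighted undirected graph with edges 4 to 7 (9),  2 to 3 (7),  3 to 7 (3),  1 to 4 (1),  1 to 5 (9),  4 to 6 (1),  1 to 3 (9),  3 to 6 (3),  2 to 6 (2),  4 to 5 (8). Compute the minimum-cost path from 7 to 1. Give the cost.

Checking several routes:
7 -> 4 -> 1: 9 + 1 = 10
7 -> 3 -> 1: 3 + 9 = 12
7 -> 3 -> 6 -> 4 -> 1: 3 + 3 + 1 + 1 = 8
Shortest: 8.

8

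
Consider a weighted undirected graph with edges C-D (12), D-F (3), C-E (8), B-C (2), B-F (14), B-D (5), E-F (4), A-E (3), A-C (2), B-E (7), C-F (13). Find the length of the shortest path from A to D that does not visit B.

10

Some routes from A to D avoiding B:
A -> C -> D: 2 + 12 = 14
A -> E -> C -> D: 3 + 8 + 12 = 23
A -> E -> F -> D: 3 + 4 + 3 = 10
A -> C -> F -> D: 2 + 13 + 3 = 18
A -> C -> E -> F -> D: 2 + 8 + 4 + 3 = 17
Shortest: 10.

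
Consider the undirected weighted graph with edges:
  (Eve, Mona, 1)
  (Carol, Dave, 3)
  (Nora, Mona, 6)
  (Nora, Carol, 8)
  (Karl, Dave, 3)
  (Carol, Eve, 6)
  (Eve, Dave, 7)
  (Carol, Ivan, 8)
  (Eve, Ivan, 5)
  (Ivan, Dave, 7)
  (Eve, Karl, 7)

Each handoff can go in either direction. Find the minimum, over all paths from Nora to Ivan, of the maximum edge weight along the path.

A few of the Nora→Ivan routes:
Nora - Mona - Eve - Carol - Dave - Ivan: max(6, 1, 6, 3, 7) = 7
Nora - Mona - Eve - Carol - Ivan: max(6, 1, 6, 8) = 8
Nora - Mona - Eve - Karl - Dave - Ivan: max(6, 1, 7, 3, 7) = 7
Nora - Mona - Eve - Dave - Ivan: max(6, 1, 7, 7) = 7
Nora - Mona - Eve - Ivan: max(6, 1, 5) = 6
The minimum achievable maximum is 6.

6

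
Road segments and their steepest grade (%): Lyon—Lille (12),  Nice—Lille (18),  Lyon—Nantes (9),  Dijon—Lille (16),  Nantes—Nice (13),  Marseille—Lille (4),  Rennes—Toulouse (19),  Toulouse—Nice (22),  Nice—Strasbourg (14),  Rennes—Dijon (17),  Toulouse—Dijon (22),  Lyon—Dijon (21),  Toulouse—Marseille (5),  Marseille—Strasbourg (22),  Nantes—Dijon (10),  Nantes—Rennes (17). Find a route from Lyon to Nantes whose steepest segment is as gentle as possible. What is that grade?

Checking several routes:
Lyon → Nantes: max(9) = 9
Lyon → Lille → Dijon → Nantes: max(12, 16, 10) = 16
Lyon → Lille → Dijon → Rennes → Nantes: max(12, 16, 17, 17) = 17
Lyon → Lille → Nice → Nantes: max(12, 18, 13) = 18
Lyon → Lille → Marseille → Toulouse → Rennes → Dijon → Nantes: max(12, 4, 5, 19, 17, 10) = 19
Smallest bottleneck: 9%.

9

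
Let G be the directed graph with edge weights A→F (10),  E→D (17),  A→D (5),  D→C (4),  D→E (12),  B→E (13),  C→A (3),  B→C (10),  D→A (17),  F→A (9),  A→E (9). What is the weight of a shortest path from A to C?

Candidate routes:
A → E → D → C: 9 + 17 + 4 = 30
A → D → C: 5 + 4 = 9
Best route has total 9.

9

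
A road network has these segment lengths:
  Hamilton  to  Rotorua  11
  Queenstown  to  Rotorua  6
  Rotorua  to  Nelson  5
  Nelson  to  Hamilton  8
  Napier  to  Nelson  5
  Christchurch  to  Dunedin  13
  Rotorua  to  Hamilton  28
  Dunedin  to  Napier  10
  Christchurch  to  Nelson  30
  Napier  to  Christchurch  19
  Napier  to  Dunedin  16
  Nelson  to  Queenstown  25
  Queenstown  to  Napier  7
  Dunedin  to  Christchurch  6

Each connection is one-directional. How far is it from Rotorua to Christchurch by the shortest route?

Paths from Rotorua to Christchurch:
Rotorua→Nelson→Queenstown→Napier→Christchurch: 5 + 25 + 7 + 19 = 56
Rotorua→Nelson→Queenstown→Napier→Dunedin→Christchurch: 5 + 25 + 7 + 16 + 6 = 59
The minimum is 56.

56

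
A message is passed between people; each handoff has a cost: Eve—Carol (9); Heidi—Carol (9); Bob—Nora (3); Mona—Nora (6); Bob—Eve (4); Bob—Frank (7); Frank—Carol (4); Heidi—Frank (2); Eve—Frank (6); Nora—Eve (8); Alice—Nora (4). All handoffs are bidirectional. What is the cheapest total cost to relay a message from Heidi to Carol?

Some routes from Heidi to Carol:
Heidi - Carol: 9
Heidi - Frank - Bob - Eve - Carol: 2 + 7 + 4 + 9 = 22
Heidi - Frank - Carol: 2 + 4 = 6
Heidi - Frank - Eve - Carol: 2 + 6 + 9 = 17
Shortest: 6.

6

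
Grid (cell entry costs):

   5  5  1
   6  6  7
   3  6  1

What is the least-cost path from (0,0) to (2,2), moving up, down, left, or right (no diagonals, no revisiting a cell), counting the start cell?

19

Path [0,0] [0,1] [0,2] [1,2] [2,2]: 5 + 5 + 1 + 7 + 1 = 19.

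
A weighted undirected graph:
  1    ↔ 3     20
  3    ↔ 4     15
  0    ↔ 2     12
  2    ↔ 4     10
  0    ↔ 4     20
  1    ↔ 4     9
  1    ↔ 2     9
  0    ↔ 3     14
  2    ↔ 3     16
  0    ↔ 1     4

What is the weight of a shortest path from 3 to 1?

Some routes from 3 to 1:
3-2-0-1: 16 + 12 + 4 = 32
3-1: 20
3-4-1: 15 + 9 = 24
3-0-1: 14 + 4 = 18
3-2-1: 16 + 9 = 25
3-4-2-1: 15 + 10 + 9 = 34
Shortest: 18.

18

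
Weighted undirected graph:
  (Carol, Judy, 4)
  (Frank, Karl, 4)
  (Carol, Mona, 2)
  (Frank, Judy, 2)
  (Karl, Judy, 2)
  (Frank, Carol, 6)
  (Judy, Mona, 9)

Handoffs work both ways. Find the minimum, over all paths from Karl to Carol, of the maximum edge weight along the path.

4

Comparing a few candidate routes:
Karl-Frank-Judy-Carol: max(4, 2, 4) = 4
Karl-Judy-Frank-Carol: max(2, 2, 6) = 6
Karl-Frank-Carol: max(4, 6) = 6
Karl-Judy-Carol: max(2, 4) = 4
Best route has worst link 4.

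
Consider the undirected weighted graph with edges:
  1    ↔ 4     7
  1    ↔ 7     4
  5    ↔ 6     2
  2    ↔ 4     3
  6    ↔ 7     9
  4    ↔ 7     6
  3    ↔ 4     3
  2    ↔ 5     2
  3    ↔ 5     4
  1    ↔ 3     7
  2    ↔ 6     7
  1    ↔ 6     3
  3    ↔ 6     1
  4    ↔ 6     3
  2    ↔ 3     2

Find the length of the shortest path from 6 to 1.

A few of the 6→1 routes:
6 - 3 - 1: 1 + 7 = 8
6 - 3 - 4 - 1: 1 + 3 + 7 = 11
6 - 4 - 3 - 1: 3 + 3 + 7 = 13
6 - 4 - 1: 3 + 7 = 10
6 - 1: 3
Shortest: 3.

3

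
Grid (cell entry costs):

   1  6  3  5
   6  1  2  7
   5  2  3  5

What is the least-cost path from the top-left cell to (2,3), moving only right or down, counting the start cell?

18

Cheapest: [0,0] [0,1] [1,1] [1,2] [2,2] [2,3]
  1 + 6 + 1 + 2 + 3 + 5 = 18
(Top row then right column would cost 27.)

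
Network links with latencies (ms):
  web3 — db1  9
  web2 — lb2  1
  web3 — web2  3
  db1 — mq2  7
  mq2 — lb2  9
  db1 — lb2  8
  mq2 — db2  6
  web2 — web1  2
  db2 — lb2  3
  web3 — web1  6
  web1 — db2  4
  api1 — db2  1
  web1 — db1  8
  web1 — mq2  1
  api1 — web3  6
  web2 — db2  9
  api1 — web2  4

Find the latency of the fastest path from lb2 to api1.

A few of the lb2→api1 routes:
lb2 - db2 - api1: 3 + 1 = 4
lb2 - web2 - web3 - api1: 1 + 3 + 6 = 10
lb2 - web2 - api1: 1 + 4 = 5
lb2 - web2 - web1 - db2 - api1: 1 + 2 + 4 + 1 = 8
Shortest: 4 ms.

4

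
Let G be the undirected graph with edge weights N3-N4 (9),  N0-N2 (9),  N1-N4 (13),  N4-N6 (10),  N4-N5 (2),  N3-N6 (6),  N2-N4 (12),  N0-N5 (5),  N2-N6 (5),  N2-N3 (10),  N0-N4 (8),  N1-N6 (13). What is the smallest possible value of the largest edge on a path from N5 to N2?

Checking several routes:
N5 -> N4 -> N3 -> N6 -> N2: max(2, 9, 6, 5) = 9
N5 -> N0 -> N4 -> N3 -> N6 -> N2: max(5, 8, 9, 6, 5) = 9
N5 -> N0 -> N2: max(5, 9) = 9
N5 -> N4 -> N0 -> N2: max(2, 8, 9) = 9
N5 -> N4 -> N6 -> N2: max(2, 10, 5) = 10
N5 -> N4 -> N6 -> N3 -> N2: max(2, 10, 6, 10) = 10
Best route has worst link 9.

9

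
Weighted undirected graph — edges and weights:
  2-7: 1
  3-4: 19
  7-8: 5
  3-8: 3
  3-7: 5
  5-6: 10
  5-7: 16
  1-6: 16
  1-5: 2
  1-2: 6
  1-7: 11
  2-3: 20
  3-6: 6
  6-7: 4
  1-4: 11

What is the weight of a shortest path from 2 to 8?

6

Some routes from 2 to 8:
2 → 1 → 7 → 8: 6 + 11 + 5 = 22
2 → 7 → 3 → 8: 1 + 5 + 3 = 9
2 → 7 → 6 → 3 → 8: 1 + 4 + 6 + 3 = 14
2 → 7 → 8: 1 + 5 = 6
Best route has total 6.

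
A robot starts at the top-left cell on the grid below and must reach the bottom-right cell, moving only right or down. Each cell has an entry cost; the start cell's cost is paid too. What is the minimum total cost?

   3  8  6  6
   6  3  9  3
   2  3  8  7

Path (0,0)→(1,0)→(2,0)→(2,1)→(2,2)→(2,3): 3 + 6 + 2 + 3 + 8 + 7 = 29.
For comparison, the top-then-right route costs 33.

29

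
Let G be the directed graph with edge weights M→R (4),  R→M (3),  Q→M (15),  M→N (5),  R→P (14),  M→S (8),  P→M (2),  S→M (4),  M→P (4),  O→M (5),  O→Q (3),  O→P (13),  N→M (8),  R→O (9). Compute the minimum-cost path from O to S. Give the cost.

Paths from O to S:
O -> Q -> M -> S: 3 + 15 + 8 = 26
O -> P -> M -> S: 13 + 2 + 8 = 23
O -> M -> S: 5 + 8 = 13
Best route has total 13.

13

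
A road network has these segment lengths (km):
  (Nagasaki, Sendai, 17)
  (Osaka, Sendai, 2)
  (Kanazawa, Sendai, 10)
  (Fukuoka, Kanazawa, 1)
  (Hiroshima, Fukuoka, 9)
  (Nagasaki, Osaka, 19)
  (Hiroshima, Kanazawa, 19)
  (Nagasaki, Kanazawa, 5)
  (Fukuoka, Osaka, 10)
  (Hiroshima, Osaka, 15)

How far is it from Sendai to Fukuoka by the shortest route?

Checking several routes:
Sendai - Osaka - Hiroshima - Fukuoka: 2 + 15 + 9 = 26
Sendai - Kanazawa - Fukuoka: 10 + 1 = 11
Sendai - Osaka - Nagasaki - Kanazawa - Fukuoka: 2 + 19 + 5 + 1 = 27
Sendai - Nagasaki - Kanazawa - Fukuoka: 17 + 5 + 1 = 23
Sendai - Osaka - Fukuoka: 2 + 10 = 12
Shortest: 11 km.

11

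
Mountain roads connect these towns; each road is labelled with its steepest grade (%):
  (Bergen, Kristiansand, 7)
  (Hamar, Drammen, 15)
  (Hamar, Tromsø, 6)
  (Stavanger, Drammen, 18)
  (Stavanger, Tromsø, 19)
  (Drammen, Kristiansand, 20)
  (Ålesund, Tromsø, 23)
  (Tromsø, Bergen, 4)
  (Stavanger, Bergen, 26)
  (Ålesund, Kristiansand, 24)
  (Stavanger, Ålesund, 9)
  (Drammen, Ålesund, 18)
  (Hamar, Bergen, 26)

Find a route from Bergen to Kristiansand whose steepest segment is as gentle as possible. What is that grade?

7

Some routes from Bergen to Kristiansand:
Bergen → Tromsø → Hamar → Drammen → Kristiansand: max(4, 6, 15, 20) = 20
Bergen → Kristiansand: max(7) = 7
Bergen → Tromsø → Stavanger → Ålesund → Drammen → Kristiansand: max(4, 19, 9, 18, 20) = 20
Bergen → Tromsø → Stavanger → Drammen → Kristiansand: max(4, 19, 18, 20) = 20
The minimum achievable maximum is 7%.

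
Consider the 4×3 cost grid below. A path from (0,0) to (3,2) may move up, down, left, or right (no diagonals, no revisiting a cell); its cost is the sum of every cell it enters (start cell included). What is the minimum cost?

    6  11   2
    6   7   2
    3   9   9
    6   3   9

Best path: (0,0) -> (1,0) -> (2,0) -> (3,0) -> (3,1) -> (3,2)
Cost: 6 + 6 + 3 + 6 + 3 + 9 = 33

33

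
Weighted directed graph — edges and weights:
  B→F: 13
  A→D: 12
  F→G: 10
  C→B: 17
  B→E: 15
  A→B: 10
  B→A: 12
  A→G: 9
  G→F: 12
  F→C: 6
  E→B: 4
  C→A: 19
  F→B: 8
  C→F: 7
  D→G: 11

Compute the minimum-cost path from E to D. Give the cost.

Candidate routes:
E - B - A - D: 4 + 12 + 12 = 28
E - B - F - C - A - D: 4 + 13 + 6 + 19 + 12 = 54
The minimum is 28.

28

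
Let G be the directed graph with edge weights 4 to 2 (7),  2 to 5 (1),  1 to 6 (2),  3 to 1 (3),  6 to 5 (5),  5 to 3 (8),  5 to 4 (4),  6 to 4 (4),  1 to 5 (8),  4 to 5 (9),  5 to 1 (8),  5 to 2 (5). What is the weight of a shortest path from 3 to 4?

Routes from 3 to 4:
3-1-6-5-4: 3 + 2 + 5 + 4 = 14
3-1-5-4: 3 + 8 + 4 = 15
3-1-6-4: 3 + 2 + 4 = 9
Best route has total 9.

9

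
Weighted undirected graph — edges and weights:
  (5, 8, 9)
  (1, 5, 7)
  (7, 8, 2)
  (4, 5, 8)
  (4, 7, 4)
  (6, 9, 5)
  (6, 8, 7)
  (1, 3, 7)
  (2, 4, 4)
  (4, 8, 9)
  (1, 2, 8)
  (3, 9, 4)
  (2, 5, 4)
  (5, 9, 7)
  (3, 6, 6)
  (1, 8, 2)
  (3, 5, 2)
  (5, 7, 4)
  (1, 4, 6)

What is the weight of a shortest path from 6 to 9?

5

Comparing a few candidate routes:
6 → 8 → 7 → 5 → 3 → 9: 7 + 2 + 4 + 2 + 4 = 19
6 → 8 → 1 → 3 → 9: 7 + 2 + 7 + 4 = 20
6 → 3 → 9: 6 + 4 = 10
6 → 3 → 5 → 9: 6 + 2 + 7 = 15
6 → 9: 5
Shortest: 5.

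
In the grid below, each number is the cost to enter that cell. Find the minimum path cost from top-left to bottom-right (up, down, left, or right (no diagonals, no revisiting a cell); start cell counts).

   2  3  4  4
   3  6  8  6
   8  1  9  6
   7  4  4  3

One optimal route is r0c0 -> r0c1 -> r1c1 -> r2c1 -> r3c1 -> r3c2 -> r3c3.
Its cost is 2 + 3 + 6 + 1 + 4 + 4 + 3 = 23.

23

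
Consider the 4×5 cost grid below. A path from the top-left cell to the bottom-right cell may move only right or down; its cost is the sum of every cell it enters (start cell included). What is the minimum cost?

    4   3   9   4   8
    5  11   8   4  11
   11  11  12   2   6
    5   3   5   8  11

43

Path r0c0→r0c1→r0c2→r0c3→r1c3→r2c3→r2c4→r3c4: 4 + 3 + 9 + 4 + 4 + 2 + 6 + 11 = 43.
For comparison, the top-then-right route costs 56.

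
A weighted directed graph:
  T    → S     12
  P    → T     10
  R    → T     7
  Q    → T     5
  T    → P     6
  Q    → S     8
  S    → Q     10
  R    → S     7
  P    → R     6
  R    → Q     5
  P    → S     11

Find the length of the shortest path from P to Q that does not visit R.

21

Candidate routes:
P -> S -> Q: 11 + 10 = 21
P -> T -> S -> Q: 10 + 12 + 10 = 32
Best route has total 21.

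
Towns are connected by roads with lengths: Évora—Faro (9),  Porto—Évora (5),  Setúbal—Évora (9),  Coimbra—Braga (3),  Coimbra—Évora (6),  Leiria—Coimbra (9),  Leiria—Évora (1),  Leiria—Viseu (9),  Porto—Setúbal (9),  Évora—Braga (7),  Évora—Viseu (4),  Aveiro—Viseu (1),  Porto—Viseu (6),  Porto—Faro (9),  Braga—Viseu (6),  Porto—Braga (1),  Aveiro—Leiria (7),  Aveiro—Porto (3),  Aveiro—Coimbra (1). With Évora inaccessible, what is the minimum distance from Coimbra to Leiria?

Checking several routes:
Coimbra→Aveiro→Viseu→Leiria: 1 + 1 + 9 = 11
Coimbra→Aveiro→Leiria: 1 + 7 = 8
Coimbra→Leiria: 9
Shortest: 8.

8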